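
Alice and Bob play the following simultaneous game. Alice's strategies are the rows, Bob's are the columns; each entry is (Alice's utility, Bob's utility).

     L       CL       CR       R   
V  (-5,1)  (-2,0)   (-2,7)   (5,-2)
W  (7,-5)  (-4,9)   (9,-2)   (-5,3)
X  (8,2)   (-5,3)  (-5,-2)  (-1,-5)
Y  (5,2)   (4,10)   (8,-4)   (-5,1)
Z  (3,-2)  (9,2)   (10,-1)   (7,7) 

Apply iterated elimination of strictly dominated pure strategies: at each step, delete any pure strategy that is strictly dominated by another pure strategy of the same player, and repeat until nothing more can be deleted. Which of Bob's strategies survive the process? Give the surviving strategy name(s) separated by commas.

R

For Alice, Z strictly dominates V on the remaining columns (L: 3>-5, CL: 9>-2, CR: 10>-2, R: 7>5); eliminate V.
Bob's strategy L is strictly dominated by CL (W: 9>-5, X: 3>2, Y: 10>2, Z: 2>-2) and is removed.
Alice's strategy W is strictly dominated by Z (CL: 9>-4, CR: 10>9, R: 7>-5) and is removed.
Alice's strategy X is strictly dominated by Z (CL: 9>-5, CR: 10>-5, R: 7>-1) and is removed.
Alice's strategy Y is strictly dominated by Z (CL: 9>4, CR: 10>8, R: 7>-5) and is removed.
For Bob, R strictly dominates CL on the remaining rows (Z: 7>2); eliminate CL.
Column CR is eliminated: R beats it against every remaining row (Z: 7>-1).
Among the remaining strategies, none is strictly dominated by another pure strategy of the same player, so the elimination stops.
Surviving strategies — Alice: {Z}; Bob: {R}.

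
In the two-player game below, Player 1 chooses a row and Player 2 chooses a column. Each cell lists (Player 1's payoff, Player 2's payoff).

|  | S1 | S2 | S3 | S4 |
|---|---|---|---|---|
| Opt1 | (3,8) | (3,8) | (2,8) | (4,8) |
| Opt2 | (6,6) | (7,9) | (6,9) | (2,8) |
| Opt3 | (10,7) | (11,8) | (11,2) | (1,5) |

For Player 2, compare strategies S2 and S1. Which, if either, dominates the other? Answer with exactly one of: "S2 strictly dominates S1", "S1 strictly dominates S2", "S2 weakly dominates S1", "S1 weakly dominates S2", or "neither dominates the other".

S2's payoffs vs S1's, by Player 1's action — Opt1: 8=8, Opt2: 9>6, Opt3: 8>7.
S2 is at least as good everywhere and strictly better somewhere (tied only at Opt1), so S2 weakly but not strictly dominates S1.

S2 weakly dominates S1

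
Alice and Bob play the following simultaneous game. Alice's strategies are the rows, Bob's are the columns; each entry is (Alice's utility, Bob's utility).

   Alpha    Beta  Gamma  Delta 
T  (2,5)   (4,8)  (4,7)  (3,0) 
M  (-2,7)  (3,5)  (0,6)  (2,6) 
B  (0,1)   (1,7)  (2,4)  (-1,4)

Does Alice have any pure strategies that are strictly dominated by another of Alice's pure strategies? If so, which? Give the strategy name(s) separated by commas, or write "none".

T: no other strategy beats it everywhere (M at Alpha (2>-2); B at Alpha (2>0)).
M: dominated, since T does at least as well everywhere (Alpha: 2>-2, Beta: 4>3, Gamma: 4>0, Delta: 3>2).
T strictly dominates B — Alpha: 2>0, Beta: 4>1, Gamma: 4>2, Delta: 3>-1.

M, B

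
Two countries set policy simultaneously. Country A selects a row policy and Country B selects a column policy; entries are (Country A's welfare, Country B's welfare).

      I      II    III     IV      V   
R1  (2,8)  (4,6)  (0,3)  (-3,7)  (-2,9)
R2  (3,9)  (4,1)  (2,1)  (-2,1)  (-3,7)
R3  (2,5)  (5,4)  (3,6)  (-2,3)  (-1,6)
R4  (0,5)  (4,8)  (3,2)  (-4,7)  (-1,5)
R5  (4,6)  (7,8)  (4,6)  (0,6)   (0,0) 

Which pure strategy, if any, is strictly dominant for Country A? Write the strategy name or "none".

R5 vs R1: I: 4>2, II: 7>4, III: 4>0, IV: 0>-3, V: 0>-2.
R5 vs R2: I: 4>3, II: 7>4, III: 4>2, IV: 0>-2, V: 0>-3.
R5 vs R3: I: 4>2, II: 7>5, III: 4>3, IV: 0>-2, V: 0>-1.
R5 vs R4: I: 4>0, II: 7>4, III: 4>3, IV: 0>-4, V: 0>-1.
R5 strictly beats every other strategy against every opponent action, so it is strictly dominant.

R5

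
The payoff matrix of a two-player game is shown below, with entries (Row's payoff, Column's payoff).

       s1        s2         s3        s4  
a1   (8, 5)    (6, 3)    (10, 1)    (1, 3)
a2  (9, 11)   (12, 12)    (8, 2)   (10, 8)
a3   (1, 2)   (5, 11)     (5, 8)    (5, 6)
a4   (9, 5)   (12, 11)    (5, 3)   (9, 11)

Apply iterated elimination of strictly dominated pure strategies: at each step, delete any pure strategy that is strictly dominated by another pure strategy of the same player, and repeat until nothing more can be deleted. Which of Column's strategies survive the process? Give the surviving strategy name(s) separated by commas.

s2, s4

Row a3 is eliminated: a2 beats it against every remaining column (s1: 9>1, s2: 12>5, s3: 8>5, s4: 10>5).
Column s3 is eliminated: s1 beats it against every remaining row (a1: 5>1, a2: 11>2, a4: 5>3).
For Row, a2 strictly dominates a1 on the remaining columns (s1: 9>8, s2: 12>6, s4: 10>1); eliminate a1.
For Column, s2 strictly dominates s1 on the remaining rows (a2: 12>11, a4: 11>5); eliminate s1.
Among the remaining strategies, none is strictly dominated by another pure strategy of the same player, so the elimination stops.
Surviving strategies — Row: {a2, a4}; Column: {s2, s4}.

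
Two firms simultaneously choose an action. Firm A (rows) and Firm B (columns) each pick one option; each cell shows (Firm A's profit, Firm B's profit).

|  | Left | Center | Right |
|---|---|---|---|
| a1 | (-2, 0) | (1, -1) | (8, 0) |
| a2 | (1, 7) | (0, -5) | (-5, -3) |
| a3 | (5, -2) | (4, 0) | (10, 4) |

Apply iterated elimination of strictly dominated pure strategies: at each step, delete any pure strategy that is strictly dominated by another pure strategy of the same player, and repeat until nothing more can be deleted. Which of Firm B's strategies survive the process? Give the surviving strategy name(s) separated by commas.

Right

Row a1 is eliminated: a3 beats it against every remaining column (Left: 5>-2, Center: 4>1, Right: 10>8).
Firm A's strategy a2 is strictly dominated by a3 (Left: 5>1, Center: 4>0, Right: 10>-5) and is removed.
Firm B's strategy Left is strictly dominated by Center (a3: 0>-2) and is removed.
Firm B's strategy Center is strictly dominated by Right (a3: 4>0) and is removed.
Among the remaining strategies, none is strictly dominated by another pure strategy of the same player, so the elimination stops.
Surviving strategies — Firm A: {a3}; Firm B: {Right}.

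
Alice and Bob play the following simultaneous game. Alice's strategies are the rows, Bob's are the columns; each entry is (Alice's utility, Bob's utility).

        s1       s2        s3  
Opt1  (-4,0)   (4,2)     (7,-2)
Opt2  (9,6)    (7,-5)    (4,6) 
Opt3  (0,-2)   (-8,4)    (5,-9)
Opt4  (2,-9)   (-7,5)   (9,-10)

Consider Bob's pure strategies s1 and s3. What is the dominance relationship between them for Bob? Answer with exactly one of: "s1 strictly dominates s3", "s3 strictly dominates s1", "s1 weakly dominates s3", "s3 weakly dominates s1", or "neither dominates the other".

Compare s1 to s3 across every action of Alice: Opt1: 0>-2, Opt2: 6=6, Opt3: -2>-9, Opt4: -9>-10.
s1 is at least as good everywhere and strictly better somewhere (tied only at Opt2), so s1 weakly but not strictly dominates s3.

s1 weakly dominates s3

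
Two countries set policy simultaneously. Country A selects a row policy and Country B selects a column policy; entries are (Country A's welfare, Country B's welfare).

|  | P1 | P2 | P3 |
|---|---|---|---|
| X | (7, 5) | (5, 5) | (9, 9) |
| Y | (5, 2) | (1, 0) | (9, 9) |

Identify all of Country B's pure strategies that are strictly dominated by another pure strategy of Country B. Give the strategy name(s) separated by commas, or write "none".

P1, P2

P1 is strictly dominated by P3 (X: 9>5, Y: 9>2).
P2: dominated, since P3 does at least as well everywhere (X: 9>5, Y: 9>0).
P3 is not dominated — it holds its own against P1 at X (9>5); P2 at X (9>5).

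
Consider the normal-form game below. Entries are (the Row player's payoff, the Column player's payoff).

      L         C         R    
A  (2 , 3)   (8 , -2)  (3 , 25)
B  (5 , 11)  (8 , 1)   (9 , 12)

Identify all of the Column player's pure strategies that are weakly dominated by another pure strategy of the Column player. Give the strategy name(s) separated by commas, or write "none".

L, C

L is weakly dominated by R (A: 25>3, B: 12>11).
L weakly dominates C — A: 3>-2, B: 11>1.
R is not dominated — it holds its own against L at A (25>3); C at A (25>-2).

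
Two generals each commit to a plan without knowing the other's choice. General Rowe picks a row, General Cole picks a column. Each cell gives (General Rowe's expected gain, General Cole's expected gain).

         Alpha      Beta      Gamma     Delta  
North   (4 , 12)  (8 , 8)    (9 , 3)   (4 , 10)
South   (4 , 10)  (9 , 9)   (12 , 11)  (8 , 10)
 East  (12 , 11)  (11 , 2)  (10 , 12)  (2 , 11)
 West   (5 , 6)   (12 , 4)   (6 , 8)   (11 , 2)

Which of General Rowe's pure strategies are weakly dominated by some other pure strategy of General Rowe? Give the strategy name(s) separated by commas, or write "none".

North

South weakly dominates North — Alpha: 4=4, Beta: 9>8, Gamma: 12>9, Delta: 8>4.
South is not dominated — it holds its own against North at Beta (9>8); East at Gamma (12>10); West at Gamma (12>6).
East: no other strategy beats it everywhere (North at Alpha (12>4); South at Alpha (12>4); West at Alpha (12>5)).
Nothing dominates West: North at Alpha (5>4); South at Alpha (5>4); East at Beta (12>11).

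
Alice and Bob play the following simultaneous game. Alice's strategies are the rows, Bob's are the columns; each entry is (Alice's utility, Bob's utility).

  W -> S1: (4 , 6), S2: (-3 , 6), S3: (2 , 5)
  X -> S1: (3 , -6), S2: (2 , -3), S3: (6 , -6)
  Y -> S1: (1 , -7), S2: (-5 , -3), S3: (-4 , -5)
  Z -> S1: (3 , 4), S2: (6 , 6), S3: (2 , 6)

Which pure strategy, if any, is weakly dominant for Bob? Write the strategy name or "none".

S2 vs S1: W: 6=6, X: -3>-6, Y: -3>-7, Z: 6>4.
S2 vs S3: W: 6>5, X: -3>-6, Y: -3>-5, Z: 6=6.
S2 is at least as good as every other strategy against every opponent action, so it is weakly dominant.

S2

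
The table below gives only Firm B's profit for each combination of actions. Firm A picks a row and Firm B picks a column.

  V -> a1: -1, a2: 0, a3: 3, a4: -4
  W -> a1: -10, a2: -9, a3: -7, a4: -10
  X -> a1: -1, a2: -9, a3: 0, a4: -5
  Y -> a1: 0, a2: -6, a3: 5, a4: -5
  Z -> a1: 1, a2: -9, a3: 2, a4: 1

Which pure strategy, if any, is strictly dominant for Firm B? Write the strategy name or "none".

a3

a3 vs a1: V: 3>-1, W: -7>-10, X: 0>-1, Y: 5>0, Z: 2>1.
a3 vs a2: V: 3>0, W: -7>-9, X: 0>-9, Y: 5>-6, Z: 2>-9.
a3 vs a4: V: 3>-4, W: -7>-10, X: 0>-5, Y: 5>-5, Z: 2>1.
a3 strictly beats every other strategy against every opponent action, so it is strictly dominant.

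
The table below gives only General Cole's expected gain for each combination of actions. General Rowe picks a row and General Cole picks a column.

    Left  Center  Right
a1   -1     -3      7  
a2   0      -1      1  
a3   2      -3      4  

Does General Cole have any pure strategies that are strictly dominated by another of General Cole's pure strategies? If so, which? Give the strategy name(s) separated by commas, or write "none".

Left, Center

Left: dominated, since Right does at least as well everywhere (a1: 7>-1, a2: 1>0, a3: 4>2).
Center: dominated, since Left does at least as well everywhere (a1: -1>-3, a2: 0>-1, a3: 2>-3).
Right is not dominated — it holds its own against Left at a1 (7>-1); Center at a1 (7>-3).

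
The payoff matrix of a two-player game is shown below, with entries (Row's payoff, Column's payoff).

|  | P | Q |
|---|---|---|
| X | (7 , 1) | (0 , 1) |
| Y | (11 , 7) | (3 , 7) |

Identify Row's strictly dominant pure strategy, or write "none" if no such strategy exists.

Y vs X: P: 11>7, Q: 3>0.
Y strictly beats every other strategy against every opponent action, so it is strictly dominant.

Y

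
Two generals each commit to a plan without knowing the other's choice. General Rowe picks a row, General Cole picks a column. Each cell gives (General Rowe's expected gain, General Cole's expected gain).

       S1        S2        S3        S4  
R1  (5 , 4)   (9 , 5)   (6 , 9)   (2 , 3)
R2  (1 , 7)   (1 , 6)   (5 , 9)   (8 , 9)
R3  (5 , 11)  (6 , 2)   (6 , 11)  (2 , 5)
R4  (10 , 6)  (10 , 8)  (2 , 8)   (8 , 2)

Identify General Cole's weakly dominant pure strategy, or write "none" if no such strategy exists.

S3 vs S1: R1: 9>4, R2: 9>7, R3: 11=11, R4: 8>6.
S3 vs S2: R1: 9>5, R2: 9>6, R3: 11>2, R4: 8=8.
S3 vs S4: R1: 9>3, R2: 9=9, R3: 11>5, R4: 8>2.
S3 is at least as good as every other strategy against every opponent action, so it is weakly dominant.

S3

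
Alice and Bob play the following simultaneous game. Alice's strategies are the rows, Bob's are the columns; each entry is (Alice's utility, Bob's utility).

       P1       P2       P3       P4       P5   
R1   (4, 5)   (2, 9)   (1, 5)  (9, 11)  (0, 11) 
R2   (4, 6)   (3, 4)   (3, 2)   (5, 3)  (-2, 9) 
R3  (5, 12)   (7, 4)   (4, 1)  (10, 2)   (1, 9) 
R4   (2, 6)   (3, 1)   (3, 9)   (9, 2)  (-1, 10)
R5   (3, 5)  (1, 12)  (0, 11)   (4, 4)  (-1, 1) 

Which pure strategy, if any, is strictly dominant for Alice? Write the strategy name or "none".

R3 vs R1: P1: 5>4, P2: 7>2, P3: 4>1, P4: 10>9, P5: 1>0.
R3 vs R2: P1: 5>4, P2: 7>3, P3: 4>3, P4: 10>5, P5: 1>-2.
R3 vs R4: P1: 5>2, P2: 7>3, P3: 4>3, P4: 10>9, P5: 1>-1.
R3 vs R5: P1: 5>3, P2: 7>1, P3: 4>0, P4: 10>4, P5: 1>-1.
R3 strictly beats every other strategy against every opponent action, so it is strictly dominant.

R3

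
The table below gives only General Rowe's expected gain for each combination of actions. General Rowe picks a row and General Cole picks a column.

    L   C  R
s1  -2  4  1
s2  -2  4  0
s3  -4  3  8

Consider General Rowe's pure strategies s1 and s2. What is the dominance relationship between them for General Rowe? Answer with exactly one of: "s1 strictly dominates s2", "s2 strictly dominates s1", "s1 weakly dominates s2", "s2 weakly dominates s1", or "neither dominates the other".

s1 weakly dominates s2

Compare s1 to s2 across each choice by General Cole: L: -2=-2, C: 4=4, R: 1>0.
s1 is at least as good everywhere and strictly better somewhere (tied only at L, C), so s1 weakly but not strictly dominates s2.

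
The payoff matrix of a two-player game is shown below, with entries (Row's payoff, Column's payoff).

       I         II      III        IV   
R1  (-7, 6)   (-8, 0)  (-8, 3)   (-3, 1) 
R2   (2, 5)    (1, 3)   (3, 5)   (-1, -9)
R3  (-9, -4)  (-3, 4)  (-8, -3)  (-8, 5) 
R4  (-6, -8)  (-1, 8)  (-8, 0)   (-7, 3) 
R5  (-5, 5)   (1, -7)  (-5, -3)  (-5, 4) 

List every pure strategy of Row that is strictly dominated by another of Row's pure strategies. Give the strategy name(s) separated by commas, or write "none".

R2 strictly dominates R1 — I: 2>-7, II: 1>-8, III: 3>-8, IV: -1>-3.
R2 is not dominated — it holds its own against R1 at I (2>-7); R3 at I (2>-9); R4 at I (2>-6); R5 at I (2>-5).
R3 is strictly dominated by R2 (I: 2>-9, II: 1>-3, III: 3>-8, IV: -1>-8).
R4: dominated, since R2 does at least as well everywhere (I: 2>-6, II: 1>-1, III: 3>-8, IV: -1>-7).
R5 is not dominated — it holds its own against R1 at I (-5>-7); R2 at II (1=1); R3 at I (-5>-9); R4 at I (-5>-6).

R1, R3, R4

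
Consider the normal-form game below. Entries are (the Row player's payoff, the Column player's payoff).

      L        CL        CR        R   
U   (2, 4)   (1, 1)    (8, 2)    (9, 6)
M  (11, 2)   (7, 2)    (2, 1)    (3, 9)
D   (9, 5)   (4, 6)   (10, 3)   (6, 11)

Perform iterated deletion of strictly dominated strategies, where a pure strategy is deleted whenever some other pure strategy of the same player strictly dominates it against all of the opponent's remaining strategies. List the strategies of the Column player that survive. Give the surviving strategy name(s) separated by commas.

Column L is eliminated: R beats it against every remaining row (U: 6>4, M: 9>2, D: 11>5).
Column CL is eliminated: R beats it against every remaining row (U: 6>1, M: 9>2, D: 11>6).
For the Row player, U strictly dominates M on the remaining columns (CR: 8>2, R: 9>3); eliminate M.
The Column player's strategy CR is strictly dominated by R (U: 6>2, D: 11>3) and is removed.
The Row player's strategy D is strictly dominated by U (R: 9>6) and is removed.
Among the remaining strategies, none is strictly dominated by another pure strategy of the same player, so the elimination stops.
Surviving strategies — the Row player: {U}; the Column player: {R}.

R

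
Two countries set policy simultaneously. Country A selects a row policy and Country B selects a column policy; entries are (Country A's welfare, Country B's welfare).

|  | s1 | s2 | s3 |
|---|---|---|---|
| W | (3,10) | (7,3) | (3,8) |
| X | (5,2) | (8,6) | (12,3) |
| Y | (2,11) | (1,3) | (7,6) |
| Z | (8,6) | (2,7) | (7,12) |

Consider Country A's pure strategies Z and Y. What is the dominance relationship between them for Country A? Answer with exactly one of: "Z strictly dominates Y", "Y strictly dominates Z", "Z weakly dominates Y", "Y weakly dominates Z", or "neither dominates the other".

Z weakly dominates Y

Z's payoffs vs Y's, by Country B's action — s1: 8>2, s2: 2>1, s3: 7=7.
Z is at least as good everywhere and strictly better somewhere (tied only at s3), so Z weakly but not strictly dominates Y.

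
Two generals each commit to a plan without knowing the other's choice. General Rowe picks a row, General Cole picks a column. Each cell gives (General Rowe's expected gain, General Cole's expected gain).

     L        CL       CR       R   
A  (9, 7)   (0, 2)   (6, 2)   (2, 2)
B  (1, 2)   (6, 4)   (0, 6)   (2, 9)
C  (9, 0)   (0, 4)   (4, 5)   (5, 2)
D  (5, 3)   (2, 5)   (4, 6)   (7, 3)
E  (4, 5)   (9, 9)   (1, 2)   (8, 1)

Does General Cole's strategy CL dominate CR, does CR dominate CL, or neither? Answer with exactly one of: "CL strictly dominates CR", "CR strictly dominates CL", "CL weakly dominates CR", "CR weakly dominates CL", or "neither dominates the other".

Compare CL to CR across every action of General Rowe: A: 2=2, B: 4<6, C: 4<5, D: 5<6, E: 9>2.
CL does better at E but worse at B, C, D; neither strategy dominates the other.

neither dominates the other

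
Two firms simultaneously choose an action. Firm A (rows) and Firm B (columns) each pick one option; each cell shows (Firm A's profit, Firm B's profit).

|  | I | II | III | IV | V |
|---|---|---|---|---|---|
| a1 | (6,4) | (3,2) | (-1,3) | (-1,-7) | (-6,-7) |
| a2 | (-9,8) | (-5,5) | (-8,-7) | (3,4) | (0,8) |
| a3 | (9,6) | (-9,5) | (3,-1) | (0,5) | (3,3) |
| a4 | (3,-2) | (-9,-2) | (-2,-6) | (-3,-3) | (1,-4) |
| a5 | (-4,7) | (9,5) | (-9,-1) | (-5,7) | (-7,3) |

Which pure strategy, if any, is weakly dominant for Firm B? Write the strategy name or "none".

I vs II: a1: 4>2, a2: 8>5, a3: 6>5, a4: -2=-2, a5: 7>5.
I vs III: a1: 4>3, a2: 8>-7, a3: 6>-1, a4: -2>-6, a5: 7>-1.
I vs IV: a1: 4>-7, a2: 8>4, a3: 6>5, a4: -2>-3, a5: 7=7.
I vs V: a1: 4>-7, a2: 8=8, a3: 6>3, a4: -2>-4, a5: 7>3.
I is at least as good as every other strategy against every opponent action, so it is weakly dominant.

I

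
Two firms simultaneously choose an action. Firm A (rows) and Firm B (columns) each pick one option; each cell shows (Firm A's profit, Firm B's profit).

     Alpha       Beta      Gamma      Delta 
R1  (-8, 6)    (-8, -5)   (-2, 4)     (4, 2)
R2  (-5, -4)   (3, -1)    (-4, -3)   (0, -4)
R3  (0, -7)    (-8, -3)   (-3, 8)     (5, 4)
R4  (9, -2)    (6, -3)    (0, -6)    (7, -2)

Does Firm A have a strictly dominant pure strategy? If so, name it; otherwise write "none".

R4 vs R1: Alpha: 9>-8, Beta: 6>-8, Gamma: 0>-2, Delta: 7>4.
R4 vs R2: Alpha: 9>-5, Beta: 6>3, Gamma: 0>-4, Delta: 7>0.
R4 vs R3: Alpha: 9>0, Beta: 6>-8, Gamma: 0>-3, Delta: 7>5.
R4 strictly beats every other strategy against every opponent action, so it is strictly dominant.

R4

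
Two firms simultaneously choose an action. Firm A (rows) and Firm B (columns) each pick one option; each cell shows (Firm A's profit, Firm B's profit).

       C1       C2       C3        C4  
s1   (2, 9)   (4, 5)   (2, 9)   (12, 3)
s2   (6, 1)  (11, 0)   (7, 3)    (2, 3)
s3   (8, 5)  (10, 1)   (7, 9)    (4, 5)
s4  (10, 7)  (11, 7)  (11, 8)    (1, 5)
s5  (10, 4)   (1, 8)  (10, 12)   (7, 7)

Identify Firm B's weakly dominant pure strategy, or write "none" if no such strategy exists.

C3 vs C1: s1: 9=9, s2: 3>1, s3: 9>5, s4: 8>7, s5: 12>4.
C3 vs C2: s1: 9>5, s2: 3>0, s3: 9>1, s4: 8>7, s5: 12>8.
C3 vs C4: s1: 9>3, s2: 3=3, s3: 9>5, s4: 8>5, s5: 12>7.
C3 is at least as good as every other strategy against every opponent action, so it is weakly dominant.

C3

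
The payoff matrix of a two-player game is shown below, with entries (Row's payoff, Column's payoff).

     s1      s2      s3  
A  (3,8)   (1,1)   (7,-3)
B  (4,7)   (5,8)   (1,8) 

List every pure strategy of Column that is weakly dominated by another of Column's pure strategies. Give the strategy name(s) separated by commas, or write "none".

s3

s1 is not dominated — it holds its own against s2 at A (8>1); s3 at A (8>-3).
s2: no other strategy beats it everywhere (s1 at B (8>7); s3 at A (1>-3)).
s3: dominated, since s2 does at least as well everywhere (A: 1>-3, B: 8=8).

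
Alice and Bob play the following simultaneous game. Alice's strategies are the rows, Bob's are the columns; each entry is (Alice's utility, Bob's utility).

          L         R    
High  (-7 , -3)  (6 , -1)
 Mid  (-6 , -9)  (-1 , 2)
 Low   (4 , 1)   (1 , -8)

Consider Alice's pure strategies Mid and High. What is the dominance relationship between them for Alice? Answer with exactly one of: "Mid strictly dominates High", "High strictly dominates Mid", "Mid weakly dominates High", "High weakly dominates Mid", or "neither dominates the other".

Mid's payoffs vs High's, by Bob's action — L: -6>-7, R: -1<6.
Mid does better at L but worse at R; neither strategy dominates the other.

neither dominates the other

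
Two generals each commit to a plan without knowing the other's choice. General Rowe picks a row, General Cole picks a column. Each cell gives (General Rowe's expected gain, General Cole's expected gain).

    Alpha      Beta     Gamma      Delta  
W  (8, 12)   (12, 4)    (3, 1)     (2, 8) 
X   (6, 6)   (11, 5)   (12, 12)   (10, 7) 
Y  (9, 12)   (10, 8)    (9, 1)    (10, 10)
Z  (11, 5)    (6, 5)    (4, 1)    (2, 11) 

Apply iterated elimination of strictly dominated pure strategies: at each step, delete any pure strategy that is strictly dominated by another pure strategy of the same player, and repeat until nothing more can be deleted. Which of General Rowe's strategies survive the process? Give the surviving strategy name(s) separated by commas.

X, Y, Z

Column Beta is eliminated: Delta beats it against every remaining row (W: 8>4, X: 7>5, Y: 10>8, Z: 11>5).
Row W is eliminated: Y beats it against every remaining column (Alpha: 9>8, Gamma: 9>3, Delta: 10>2).
Among the remaining strategies, none is strictly dominated by another pure strategy of the same player, so the elimination stops.
Surviving strategies — General Rowe: {X, Y, Z}; General Cole: {Alpha, Gamma, Delta}.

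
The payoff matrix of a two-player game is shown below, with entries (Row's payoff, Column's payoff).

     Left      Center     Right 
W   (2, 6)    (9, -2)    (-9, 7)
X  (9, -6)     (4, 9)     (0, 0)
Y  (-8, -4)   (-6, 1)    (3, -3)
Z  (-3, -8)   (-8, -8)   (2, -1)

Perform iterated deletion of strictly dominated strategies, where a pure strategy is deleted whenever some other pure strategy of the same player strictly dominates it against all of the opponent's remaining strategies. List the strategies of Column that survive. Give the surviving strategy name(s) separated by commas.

Center, Right

Column Left is eliminated: Right beats it against every remaining row (W: 7>6, X: 0>-6, Y: -3>-4, Z: -1>-8).
Row's strategy Z is strictly dominated by Y (Center: -6>-8, Right: 3>2) and is removed.
Among the remaining strategies, none is strictly dominated by another pure strategy of the same player, so the elimination stops.
Surviving strategies — Row: {W, X, Y}; Column: {Center, Right}.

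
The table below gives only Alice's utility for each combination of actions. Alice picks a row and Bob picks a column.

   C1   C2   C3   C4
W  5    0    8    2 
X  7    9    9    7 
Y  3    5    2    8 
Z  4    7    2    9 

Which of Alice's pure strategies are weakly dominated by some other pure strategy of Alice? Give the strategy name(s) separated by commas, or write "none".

W, Y

X weakly dominates W — C1: 7>5, C2: 9>0, C3: 9>8, C4: 7>2.
Nothing dominates X: W at C1 (7>5); Y at C1 (7>3); Z at C1 (7>4).
Z weakly dominates Y — C1: 4>3, C2: 7>5, C3: 2=2, C4: 9>8.
Z: no other strategy beats it everywhere (W at C2 (7>0); X at C4 (9>7); Y at C1 (4>3)).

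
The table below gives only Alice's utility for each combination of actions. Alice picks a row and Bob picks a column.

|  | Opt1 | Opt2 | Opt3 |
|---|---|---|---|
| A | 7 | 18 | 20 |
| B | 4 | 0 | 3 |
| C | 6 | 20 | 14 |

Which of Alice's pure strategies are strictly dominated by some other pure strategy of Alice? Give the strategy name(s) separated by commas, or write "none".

Nothing dominates A: B at Opt1 (7>4); C at Opt1 (7>6).
B: dominated, since A does at least as well everywhere (Opt1: 7>4, Opt2: 18>0, Opt3: 20>3).
C is not dominated — it holds its own against A at Opt2 (20>18); B at Opt1 (6>4).

B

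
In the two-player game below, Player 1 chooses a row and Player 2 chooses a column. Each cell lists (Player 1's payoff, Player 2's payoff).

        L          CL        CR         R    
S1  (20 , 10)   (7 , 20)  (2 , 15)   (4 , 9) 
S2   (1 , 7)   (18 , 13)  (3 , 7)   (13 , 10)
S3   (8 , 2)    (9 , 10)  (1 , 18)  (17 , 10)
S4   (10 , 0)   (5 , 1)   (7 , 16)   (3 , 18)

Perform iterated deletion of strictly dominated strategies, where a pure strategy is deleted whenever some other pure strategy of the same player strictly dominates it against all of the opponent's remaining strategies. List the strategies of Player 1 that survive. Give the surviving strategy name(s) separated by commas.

For Player 2, CL strictly dominates L on the remaining rows (S1: 20>10, S2: 13>7, S3: 10>2, S4: 1>0); eliminate L.
Row S1 is eliminated: S2 beats it against every remaining column (CL: 18>7, CR: 3>2, R: 13>4).
Among the remaining strategies, none is strictly dominated by another pure strategy of the same player, so the elimination stops.
Surviving strategies — Player 1: {S2, S3, S4}; Player 2: {CL, CR, R}.

S2, S3, S4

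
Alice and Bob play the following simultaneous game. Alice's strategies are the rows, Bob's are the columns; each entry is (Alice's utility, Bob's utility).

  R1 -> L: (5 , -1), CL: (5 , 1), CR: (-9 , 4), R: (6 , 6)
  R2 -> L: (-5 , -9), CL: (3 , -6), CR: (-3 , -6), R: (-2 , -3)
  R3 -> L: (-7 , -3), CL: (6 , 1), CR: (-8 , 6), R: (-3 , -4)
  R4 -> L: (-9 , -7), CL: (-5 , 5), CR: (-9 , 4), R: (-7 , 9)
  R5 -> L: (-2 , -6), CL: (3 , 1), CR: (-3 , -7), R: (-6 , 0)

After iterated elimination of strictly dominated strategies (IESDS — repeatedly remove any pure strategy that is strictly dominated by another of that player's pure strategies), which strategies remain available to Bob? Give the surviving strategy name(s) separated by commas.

For Alice, R2 strictly dominates R4 on the remaining columns (L: -5>-9, CL: 3>-5, CR: -3>-9, R: -2>-7); eliminate R4.
Bob's strategy L is strictly dominated by CL (R1: 1>-1, R2: -6>-9, R3: 1>-3, R5: 1>-6) and is removed.
Among the remaining strategies, none is strictly dominated by another pure strategy of the same player, so the elimination stops.
Surviving strategies — Alice: {R1, R2, R3, R5}; Bob: {CL, CR, R}.

CL, CR, R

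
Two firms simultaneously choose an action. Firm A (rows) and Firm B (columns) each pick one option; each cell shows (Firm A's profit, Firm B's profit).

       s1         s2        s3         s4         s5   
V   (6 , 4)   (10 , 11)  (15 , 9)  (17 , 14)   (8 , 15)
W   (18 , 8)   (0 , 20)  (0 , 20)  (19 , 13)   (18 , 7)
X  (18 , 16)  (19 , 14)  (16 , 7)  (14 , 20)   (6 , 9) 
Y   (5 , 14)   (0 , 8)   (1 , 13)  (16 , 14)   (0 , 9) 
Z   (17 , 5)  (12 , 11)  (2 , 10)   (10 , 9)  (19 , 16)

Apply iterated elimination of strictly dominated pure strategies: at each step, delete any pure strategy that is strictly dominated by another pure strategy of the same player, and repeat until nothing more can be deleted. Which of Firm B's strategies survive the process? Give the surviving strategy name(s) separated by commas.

Row Y is eliminated: V beats it against every remaining column (s1: 6>5, s2: 10>0, s3: 15>1, s4: 17>16, s5: 8>0).
For Firm B, s4 strictly dominates s1 on the remaining rows (V: 14>4, W: 13>8, X: 20>16, Z: 9>5); eliminate s1.
Among the remaining strategies, none is strictly dominated by another pure strategy of the same player, so the elimination stops.
Surviving strategies — Firm A: {V, W, X, Z}; Firm B: {s2, s3, s4, s5}.

s2, s3, s4, s5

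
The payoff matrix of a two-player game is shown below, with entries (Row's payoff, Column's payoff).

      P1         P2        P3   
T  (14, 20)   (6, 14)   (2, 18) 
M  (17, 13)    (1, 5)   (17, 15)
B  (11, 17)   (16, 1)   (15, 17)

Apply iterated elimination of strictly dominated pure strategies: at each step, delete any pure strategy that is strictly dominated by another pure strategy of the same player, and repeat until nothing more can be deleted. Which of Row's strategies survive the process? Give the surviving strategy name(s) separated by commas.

For Column, P1 strictly dominates P2 on the remaining rows (T: 20>14, M: 13>5, B: 17>1); eliminate P2.
For Row, M strictly dominates T on the remaining columns (P1: 17>14, P3: 17>2); eliminate T.
Row B is eliminated: M beats it against every remaining column (P1: 17>11, P3: 17>15).
Column P1 is eliminated: P3 beats it against every remaining row (M: 15>13).
Among the remaining strategies, none is strictly dominated by another pure strategy of the same player, so the elimination stops.
Surviving strategies — Row: {M}; Column: {P3}.

M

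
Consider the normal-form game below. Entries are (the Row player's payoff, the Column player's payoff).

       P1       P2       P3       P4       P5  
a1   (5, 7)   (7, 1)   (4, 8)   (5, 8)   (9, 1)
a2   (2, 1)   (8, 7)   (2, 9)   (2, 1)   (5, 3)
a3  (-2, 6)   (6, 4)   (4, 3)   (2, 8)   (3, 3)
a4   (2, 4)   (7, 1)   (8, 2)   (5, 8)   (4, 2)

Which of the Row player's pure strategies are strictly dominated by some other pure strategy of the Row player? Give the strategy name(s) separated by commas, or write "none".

a1: no other strategy beats it everywhere (a2 at P1 (5>2); a3 at P1 (5>-2); a4 at P1 (5>2)).
a2: no other strategy beats it everywhere (a1 at P2 (8>7); a3 at P1 (2>-2); a4 at P1 (2=2)).
a3: dominated, since a4 does at least as well everywhere (P1: 2>-2, P2: 7>6, P3: 8>4, P4: 5>2, P5: 4>3).
Nothing dominates a4: a1 at P2 (7=7); a2 at P1 (2=2); a3 at P1 (2>-2).

a3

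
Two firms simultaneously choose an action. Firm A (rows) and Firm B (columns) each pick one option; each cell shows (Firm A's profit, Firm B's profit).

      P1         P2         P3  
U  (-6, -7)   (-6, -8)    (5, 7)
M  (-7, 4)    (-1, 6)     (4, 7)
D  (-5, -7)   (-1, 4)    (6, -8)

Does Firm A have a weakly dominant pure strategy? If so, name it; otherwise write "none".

D

D vs U: P1: -5>-6, P2: -1>-6, P3: 6>5.
D vs M: P1: -5>-7, P2: -1=-1, P3: 6>4.
D is at least as good as every other strategy against every opponent action, so it is weakly dominant.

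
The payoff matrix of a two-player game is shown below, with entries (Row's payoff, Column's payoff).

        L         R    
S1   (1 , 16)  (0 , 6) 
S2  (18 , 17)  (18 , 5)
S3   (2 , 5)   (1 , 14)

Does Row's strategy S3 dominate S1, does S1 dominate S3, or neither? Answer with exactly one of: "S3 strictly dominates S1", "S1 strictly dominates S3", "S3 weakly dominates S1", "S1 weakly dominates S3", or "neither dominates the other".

S3 strictly dominates S1

Compare S3 to S1 across each choice by Column: L: 2>1, R: 1>0.
Every comparison favours S3, so S3 strictly dominates S1.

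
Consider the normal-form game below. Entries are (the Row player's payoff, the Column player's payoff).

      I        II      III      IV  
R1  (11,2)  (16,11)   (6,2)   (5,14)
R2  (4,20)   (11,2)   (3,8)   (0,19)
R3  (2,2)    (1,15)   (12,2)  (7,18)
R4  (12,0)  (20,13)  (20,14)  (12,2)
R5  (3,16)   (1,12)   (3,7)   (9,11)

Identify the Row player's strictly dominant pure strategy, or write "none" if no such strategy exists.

R4 vs R1: I: 12>11, II: 20>16, III: 20>6, IV: 12>5.
R4 vs R2: I: 12>4, II: 20>11, III: 20>3, IV: 12>0.
R4 vs R3: I: 12>2, II: 20>1, III: 20>12, IV: 12>7.
R4 vs R5: I: 12>3, II: 20>1, III: 20>3, IV: 12>9.
R4 strictly beats every other strategy against every opponent action, so it is strictly dominant.

R4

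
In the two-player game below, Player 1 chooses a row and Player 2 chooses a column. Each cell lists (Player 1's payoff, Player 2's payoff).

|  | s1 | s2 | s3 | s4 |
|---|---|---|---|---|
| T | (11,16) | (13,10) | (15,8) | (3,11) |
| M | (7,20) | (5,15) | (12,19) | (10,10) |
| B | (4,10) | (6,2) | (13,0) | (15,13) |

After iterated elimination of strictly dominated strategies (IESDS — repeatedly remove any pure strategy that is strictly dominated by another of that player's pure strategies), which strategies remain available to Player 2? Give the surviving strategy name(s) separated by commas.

Player 2's strategy s2 is strictly dominated by s1 (T: 16>10, M: 20>15, B: 10>2) and is removed.
For Player 2, s1 strictly dominates s3 on the remaining rows (T: 16>8, M: 20>19, B: 10>0); eliminate s3.
Among the remaining strategies, none is strictly dominated by another pure strategy of the same player, so the elimination stops.
Surviving strategies — Player 1: {T, M, B}; Player 2: {s1, s4}.

s1, s4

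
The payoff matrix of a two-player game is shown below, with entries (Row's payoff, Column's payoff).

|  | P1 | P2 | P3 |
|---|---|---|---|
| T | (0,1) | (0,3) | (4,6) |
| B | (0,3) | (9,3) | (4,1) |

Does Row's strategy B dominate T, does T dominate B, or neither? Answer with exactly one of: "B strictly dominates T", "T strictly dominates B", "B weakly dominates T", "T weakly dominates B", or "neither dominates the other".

B's payoffs vs T's, by Column's action — P1: 0=0, P2: 9>0, P3: 4=4.
B is at least as good everywhere and strictly better somewhere (tied only at P1, P3), so B weakly but not strictly dominates T.

B weakly dominates T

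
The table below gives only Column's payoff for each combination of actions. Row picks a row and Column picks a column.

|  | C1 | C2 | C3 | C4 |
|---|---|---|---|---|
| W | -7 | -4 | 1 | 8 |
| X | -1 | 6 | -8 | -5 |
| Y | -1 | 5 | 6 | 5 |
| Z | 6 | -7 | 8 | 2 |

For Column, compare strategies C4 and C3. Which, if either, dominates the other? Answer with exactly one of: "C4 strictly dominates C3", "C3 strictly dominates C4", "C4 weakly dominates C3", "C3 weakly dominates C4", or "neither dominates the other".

C4's payoffs vs C3's, by Row's action — W: 8>1, X: -5>-8, Y: 5<6, Z: 2<8.
C4 does better at W, X but worse at Y, Z; neither strategy dominates the other.

neither dominates the other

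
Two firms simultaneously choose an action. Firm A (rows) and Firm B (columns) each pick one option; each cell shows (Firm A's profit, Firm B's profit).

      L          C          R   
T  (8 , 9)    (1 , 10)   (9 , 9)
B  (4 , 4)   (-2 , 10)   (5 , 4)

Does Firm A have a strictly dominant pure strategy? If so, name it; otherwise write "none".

T

T vs B: L: 8>4, C: 1>-2, R: 9>5.
T strictly beats every other strategy against every opponent action, so it is strictly dominant.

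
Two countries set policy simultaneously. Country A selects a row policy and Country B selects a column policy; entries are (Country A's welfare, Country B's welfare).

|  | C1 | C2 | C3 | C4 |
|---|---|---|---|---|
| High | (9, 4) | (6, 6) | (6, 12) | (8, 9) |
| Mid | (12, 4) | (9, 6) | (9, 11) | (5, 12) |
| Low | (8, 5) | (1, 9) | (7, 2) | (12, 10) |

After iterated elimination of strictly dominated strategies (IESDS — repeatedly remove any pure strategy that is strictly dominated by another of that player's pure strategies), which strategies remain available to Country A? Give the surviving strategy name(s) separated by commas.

Low

For Country B, C2 strictly dominates C1 on the remaining rows (High: 6>4, Mid: 6>4, Low: 9>5); eliminate C1.
For Country B, C4 strictly dominates C2 on the remaining rows (High: 9>6, Mid: 12>6, Low: 10>9); eliminate C2.
Row High is eliminated: Low beats it against every remaining column (C3: 7>6, C4: 12>8).
For Country B, C4 strictly dominates C3 on the remaining rows (Mid: 12>11, Low: 10>2); eliminate C3.
Country A's strategy Mid is strictly dominated by Low (C4: 12>5) and is removed.
Among the remaining strategies, none is strictly dominated by another pure strategy of the same player, so the elimination stops.
Surviving strategies — Country A: {Low}; Country B: {C4}.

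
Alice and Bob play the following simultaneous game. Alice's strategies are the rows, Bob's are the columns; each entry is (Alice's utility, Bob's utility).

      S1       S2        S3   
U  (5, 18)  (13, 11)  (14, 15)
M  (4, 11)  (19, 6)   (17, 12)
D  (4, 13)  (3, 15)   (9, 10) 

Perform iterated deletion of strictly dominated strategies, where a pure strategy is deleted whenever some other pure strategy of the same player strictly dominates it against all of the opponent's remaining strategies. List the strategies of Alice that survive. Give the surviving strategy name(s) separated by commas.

U, M

Alice's strategy D is strictly dominated by U (S1: 5>4, S2: 13>3, S3: 14>9) and is removed.
Column S2 is eliminated: S1 beats it against every remaining row (U: 18>11, M: 11>6).
Among the remaining strategies, none is strictly dominated by another pure strategy of the same player, so the elimination stops.
Surviving strategies — Alice: {U, M}; Bob: {S1, S3}.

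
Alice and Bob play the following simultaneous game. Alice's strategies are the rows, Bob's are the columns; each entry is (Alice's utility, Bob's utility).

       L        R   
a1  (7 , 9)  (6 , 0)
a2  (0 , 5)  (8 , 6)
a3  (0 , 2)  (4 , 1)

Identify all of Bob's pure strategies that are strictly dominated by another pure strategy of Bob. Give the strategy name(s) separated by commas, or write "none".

L: no other strategy beats it everywhere (R at a1 (9>0)).
R is not dominated — it holds its own against L at a2 (6>5).

none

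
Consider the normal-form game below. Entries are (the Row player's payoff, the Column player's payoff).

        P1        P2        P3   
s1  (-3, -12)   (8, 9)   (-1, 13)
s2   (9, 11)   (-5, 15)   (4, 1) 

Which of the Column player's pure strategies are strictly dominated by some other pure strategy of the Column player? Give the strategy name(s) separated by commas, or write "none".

P1 is strictly dominated by P2 (s1: 9>-12, s2: 15>11).
P2 is not dominated — it holds its own against P1 at s1 (9>-12); P3 at s2 (15>1).
P3: no other strategy beats it everywhere (P1 at s1 (13>-12); P2 at s1 (13>9)).

P1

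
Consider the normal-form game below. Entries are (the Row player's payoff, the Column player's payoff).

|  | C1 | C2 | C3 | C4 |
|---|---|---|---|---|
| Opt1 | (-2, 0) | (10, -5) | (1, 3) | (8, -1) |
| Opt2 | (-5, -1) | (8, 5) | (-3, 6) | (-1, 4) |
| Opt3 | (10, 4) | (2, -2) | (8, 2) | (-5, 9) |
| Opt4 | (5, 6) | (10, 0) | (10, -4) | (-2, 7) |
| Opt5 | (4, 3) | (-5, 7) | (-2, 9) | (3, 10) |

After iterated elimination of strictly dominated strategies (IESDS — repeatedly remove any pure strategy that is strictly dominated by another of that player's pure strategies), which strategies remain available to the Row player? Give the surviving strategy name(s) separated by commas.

Opt1, Opt3, Opt4, Opt5

The Row player's strategy Opt2 is strictly dominated by Opt1 (C1: -2>-5, C2: 10>8, C3: 1>-3, C4: 8>-1) and is removed.
For the Column player, C4 strictly dominates C2 on the remaining rows (Opt1: -1>-5, Opt3: 9>-2, Opt4: 7>0, Opt5: 10>7); eliminate C2.
Among the remaining strategies, none is strictly dominated by another pure strategy of the same player, so the elimination stops.
Surviving strategies — the Row player: {Opt1, Opt3, Opt4, Opt5}; the Column player: {C1, C3, C4}.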